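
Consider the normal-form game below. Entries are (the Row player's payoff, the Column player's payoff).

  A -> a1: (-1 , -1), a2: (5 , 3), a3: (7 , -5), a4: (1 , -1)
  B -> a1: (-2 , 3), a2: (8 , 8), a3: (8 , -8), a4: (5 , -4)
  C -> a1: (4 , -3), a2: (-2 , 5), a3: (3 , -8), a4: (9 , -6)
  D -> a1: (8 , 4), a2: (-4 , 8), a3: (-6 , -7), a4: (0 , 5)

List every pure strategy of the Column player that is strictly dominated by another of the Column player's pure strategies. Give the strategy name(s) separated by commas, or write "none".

a2 strictly dominates a1 — A: 3>-1, B: 8>3, C: 5>-3, D: 8>4.
a2: no other strategy beats it everywhere (a1 at A (3>-1); a3 at A (3>-5); a4 at A (3>-1)).
a3 is strictly dominated by a1 (A: -1>-5, B: 3>-8, C: -3>-8, D: 4>-7).
a4: dominated, since a2 does at least as well everywhere (A: 3>-1, B: 8>-4, C: 5>-6, D: 8>5).

a1, a3, a4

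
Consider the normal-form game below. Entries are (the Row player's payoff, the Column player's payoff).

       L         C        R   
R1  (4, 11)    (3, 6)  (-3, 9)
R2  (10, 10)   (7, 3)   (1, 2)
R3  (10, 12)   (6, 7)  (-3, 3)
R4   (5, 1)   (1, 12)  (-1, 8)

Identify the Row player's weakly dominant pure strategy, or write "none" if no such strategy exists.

R2

R2 vs R1: L: 10>4, C: 7>3, R: 1>-3.
R2 vs R3: L: 10=10, C: 7>6, R: 1>-3.
R2 vs R4: L: 10>5, C: 7>1, R: 1>-1.
R2 is at least as good as every other strategy against every opponent action, so it is weakly dominant.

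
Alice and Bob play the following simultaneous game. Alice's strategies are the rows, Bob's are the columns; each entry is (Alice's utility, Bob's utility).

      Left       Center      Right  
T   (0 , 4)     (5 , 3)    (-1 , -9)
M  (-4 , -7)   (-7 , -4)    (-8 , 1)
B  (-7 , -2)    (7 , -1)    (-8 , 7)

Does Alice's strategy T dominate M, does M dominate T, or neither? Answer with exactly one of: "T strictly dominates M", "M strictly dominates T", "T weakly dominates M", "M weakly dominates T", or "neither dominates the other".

T strictly dominates M

T's payoffs vs M's, by Bob's action — Left: 0>-4, Center: 5>-7, Right: -1>-8.
T gives a strictly higher payoff against each choice by Bob, so T strictly dominates M.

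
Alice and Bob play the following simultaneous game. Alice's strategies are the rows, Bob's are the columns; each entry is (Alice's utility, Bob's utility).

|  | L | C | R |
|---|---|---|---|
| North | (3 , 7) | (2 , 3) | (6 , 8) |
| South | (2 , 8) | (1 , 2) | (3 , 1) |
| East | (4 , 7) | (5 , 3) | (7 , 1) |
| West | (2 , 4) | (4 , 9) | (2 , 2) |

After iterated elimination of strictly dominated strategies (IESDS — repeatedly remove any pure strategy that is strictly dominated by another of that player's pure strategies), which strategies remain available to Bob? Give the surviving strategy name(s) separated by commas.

L

Alice's strategy North is strictly dominated by East (L: 4>3, C: 5>2, R: 7>6) and is removed.
For Alice, East strictly dominates South on the remaining columns (L: 4>2, C: 5>1, R: 7>3); eliminate South.
For Alice, East strictly dominates West on the remaining columns (L: 4>2, C: 5>4, R: 7>2); eliminate West.
Bob's strategy C is strictly dominated by L (East: 7>3) and is removed.
Column R is eliminated: L beats it against every remaining row (East: 7>1).
Among the remaining strategies, none is strictly dominated by another pure strategy of the same player, so the elimination stops.
Surviving strategies — Alice: {East}; Bob: {L}.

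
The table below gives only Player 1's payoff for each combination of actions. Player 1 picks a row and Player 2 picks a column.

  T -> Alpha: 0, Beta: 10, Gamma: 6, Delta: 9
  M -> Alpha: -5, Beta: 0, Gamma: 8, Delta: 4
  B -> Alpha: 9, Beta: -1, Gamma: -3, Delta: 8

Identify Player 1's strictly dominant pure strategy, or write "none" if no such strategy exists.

T fails to dominate M at Gamma (6<8).
M fails to dominate T at Alpha (-5<0).
B fails to dominate T at Beta (-1<10).
No single strategy dominates all the others.

none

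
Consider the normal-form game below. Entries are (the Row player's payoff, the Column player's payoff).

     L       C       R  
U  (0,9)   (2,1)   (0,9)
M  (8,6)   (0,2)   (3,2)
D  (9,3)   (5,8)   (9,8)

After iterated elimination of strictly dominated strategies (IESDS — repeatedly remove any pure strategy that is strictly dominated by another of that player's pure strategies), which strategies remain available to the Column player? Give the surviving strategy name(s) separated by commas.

C, R

For the Row player, D strictly dominates U on the remaining columns (L: 9>0, C: 5>2, R: 9>0); eliminate U.
The Row player's strategy M is strictly dominated by D (L: 9>8, C: 5>0, R: 9>3) and is removed.
Column L is eliminated: C beats it against every remaining row (D: 8>3).
Among the remaining strategies, none is strictly dominated by another pure strategy of the same player, so the elimination stops.
Surviving strategies — the Row player: {D}; the Column player: {C, R}.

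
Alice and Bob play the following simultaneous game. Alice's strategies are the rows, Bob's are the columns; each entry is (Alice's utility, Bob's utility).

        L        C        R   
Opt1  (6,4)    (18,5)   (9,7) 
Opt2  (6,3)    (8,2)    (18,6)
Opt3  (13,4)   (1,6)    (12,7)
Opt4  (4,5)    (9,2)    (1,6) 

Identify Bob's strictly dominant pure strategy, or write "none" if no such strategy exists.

R vs L: Opt1: 7>4, Opt2: 6>3, Opt3: 7>4, Opt4: 6>5.
R vs C: Opt1: 7>5, Opt2: 6>2, Opt3: 7>6, Opt4: 6>2.
R strictly beats every other strategy against every opponent action, so it is strictly dominant.

R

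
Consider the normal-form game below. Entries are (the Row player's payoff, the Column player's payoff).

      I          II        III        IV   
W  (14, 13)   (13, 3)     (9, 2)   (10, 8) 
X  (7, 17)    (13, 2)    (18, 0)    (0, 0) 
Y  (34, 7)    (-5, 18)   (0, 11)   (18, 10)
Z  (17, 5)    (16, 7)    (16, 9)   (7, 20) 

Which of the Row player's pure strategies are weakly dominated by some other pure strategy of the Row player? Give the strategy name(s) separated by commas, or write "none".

none

Nothing dominates W: X at I (14>7); Y at II (13>-5); Z at IV (10>7).
Nothing dominates X: W at III (18>9); Y at II (13>-5); Z at III (18>16).
Y is not dominated — it holds its own against W at I (34>14); X at I (34>7); Z at I (34>17).
Nothing dominates Z: W at I (17>14); X at I (17>7); Y at II (16>-5).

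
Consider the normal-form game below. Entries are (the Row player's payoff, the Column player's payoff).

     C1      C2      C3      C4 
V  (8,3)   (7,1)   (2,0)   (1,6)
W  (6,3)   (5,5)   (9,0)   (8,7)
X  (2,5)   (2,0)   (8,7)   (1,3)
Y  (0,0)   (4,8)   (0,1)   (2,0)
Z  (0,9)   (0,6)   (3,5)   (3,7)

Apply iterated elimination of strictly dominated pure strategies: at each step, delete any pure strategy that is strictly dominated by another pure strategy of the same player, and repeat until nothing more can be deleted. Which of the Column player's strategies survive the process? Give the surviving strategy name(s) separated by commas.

C4

Row X is eliminated: W beats it against every remaining column (C1: 6>2, C2: 5>2, C3: 9>8, C4: 8>1).
For the Row player, W strictly dominates Y on the remaining columns (C1: 6>0, C2: 5>4, C3: 9>0, C4: 8>2); eliminate Y.
The Row player's strategy Z is strictly dominated by W (C1: 6>0, C2: 5>0, C3: 9>3, C4: 8>3) and is removed.
Column C1 is eliminated: C4 beats it against every remaining row (V: 6>3, W: 7>3).
Column C2 is eliminated: C4 beats it against every remaining row (V: 6>1, W: 7>5).
Row V is eliminated: W beats it against every remaining column (C3: 9>2, C4: 8>1).
The Column player's strategy C3 is strictly dominated by C4 (W: 7>0) and is removed.
Among the remaining strategies, none is strictly dominated by another pure strategy of the same player, so the elimination stops.
Surviving strategies — the Row player: {W}; the Column player: {C4}.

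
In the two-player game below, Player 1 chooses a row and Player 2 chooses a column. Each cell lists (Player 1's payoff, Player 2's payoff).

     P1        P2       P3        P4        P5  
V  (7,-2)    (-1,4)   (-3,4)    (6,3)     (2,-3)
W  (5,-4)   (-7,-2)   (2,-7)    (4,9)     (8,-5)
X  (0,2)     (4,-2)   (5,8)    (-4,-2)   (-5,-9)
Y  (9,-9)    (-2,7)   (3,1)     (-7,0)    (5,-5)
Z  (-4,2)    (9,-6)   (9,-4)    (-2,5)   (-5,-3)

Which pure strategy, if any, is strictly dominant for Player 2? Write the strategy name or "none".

P1 fails to dominate P2 at V (-2<4).
P2 fails to dominate P1 at X (-2<2).
P3 fails to dominate P1 at W (-7<-4).
P4 fails to dominate P1 at X (-2<2).
P5 fails to dominate P1 at V (-3<-2).
No single strategy dominates all the others.

none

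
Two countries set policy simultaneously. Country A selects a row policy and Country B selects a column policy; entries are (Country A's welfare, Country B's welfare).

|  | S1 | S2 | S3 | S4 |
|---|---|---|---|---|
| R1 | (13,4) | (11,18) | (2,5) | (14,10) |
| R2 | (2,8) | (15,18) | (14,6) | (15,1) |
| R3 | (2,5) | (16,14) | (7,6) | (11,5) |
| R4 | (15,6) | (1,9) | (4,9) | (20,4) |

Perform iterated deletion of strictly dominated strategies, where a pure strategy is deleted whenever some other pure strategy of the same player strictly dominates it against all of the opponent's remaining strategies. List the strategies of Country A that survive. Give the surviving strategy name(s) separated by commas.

For Country B, S2 strictly dominates S1 on the remaining rows (R1: 18>4, R2: 18>8, R3: 14>5, R4: 9>6); eliminate S1.
Row R1 is eliminated: R2 beats it against every remaining column (S2: 15>11, S3: 14>2, S4: 15>14).
Country B's strategy S4 is strictly dominated by S2 (R2: 18>1, R3: 14>5, R4: 9>4) and is removed.
Row R4 is eliminated: R2 beats it against every remaining column (S2: 15>1, S3: 14>4).
Column S3 is eliminated: S2 beats it against every remaining row (R2: 18>6, R3: 14>6).
Country A's strategy R2 is strictly dominated by R3 (S2: 16>15) and is removed.
Among the remaining strategies, none is strictly dominated by another pure strategy of the same player, so the elimination stops.
Surviving strategies — Country A: {R3}; Country B: {S2}.

R3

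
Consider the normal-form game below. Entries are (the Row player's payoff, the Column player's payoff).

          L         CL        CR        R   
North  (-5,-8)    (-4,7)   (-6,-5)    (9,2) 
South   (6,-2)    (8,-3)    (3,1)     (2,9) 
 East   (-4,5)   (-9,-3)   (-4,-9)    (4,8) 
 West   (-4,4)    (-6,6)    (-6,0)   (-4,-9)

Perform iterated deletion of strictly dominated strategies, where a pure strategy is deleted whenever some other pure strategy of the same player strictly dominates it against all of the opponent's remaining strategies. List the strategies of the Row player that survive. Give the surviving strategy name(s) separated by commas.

Row West is eliminated: South beats it against every remaining column (L: 6>-4, CL: 8>-6, CR: 3>-6, R: 2>-4).
For the Column player, R strictly dominates L on the remaining rows (North: 2>-8, South: 9>-2, East: 8>5); eliminate L.
The Column player's strategy CR is strictly dominated by R (North: 2>-5, South: 9>1, East: 8>-9) and is removed.
The Row player's strategy East is strictly dominated by North (CL: -4>-9, R: 9>4) and is removed.
Among the remaining strategies, none is strictly dominated by another pure strategy of the same player, so the elimination stops.
Surviving strategies — the Row player: {North, South}; the Column player: {CL, R}.

North, South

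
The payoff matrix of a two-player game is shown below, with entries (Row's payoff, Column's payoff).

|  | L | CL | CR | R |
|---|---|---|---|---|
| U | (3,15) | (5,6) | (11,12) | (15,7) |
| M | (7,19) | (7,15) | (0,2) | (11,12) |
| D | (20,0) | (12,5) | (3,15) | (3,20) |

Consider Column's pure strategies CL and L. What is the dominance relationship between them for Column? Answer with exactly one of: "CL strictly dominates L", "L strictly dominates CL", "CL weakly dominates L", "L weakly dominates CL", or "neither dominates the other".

CL's payoffs vs L's, by Row's action — U: 6<15, M: 15<19, D: 5>0.
CL does better at D but worse at U, M; neither strategy dominates the other.

neither dominates the other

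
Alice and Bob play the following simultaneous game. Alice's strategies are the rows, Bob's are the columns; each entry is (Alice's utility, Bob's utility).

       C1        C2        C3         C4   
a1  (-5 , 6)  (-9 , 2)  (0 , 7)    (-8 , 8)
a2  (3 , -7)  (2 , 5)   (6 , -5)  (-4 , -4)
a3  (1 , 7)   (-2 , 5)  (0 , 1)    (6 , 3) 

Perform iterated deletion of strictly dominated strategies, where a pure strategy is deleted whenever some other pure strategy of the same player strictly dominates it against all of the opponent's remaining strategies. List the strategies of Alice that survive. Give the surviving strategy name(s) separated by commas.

a2

Alice's strategy a1 is strictly dominated by a2 (C1: 3>-5, C2: 2>-9, C3: 6>0, C4: -4>-8) and is removed.
Column C3 is eliminated: C2 beats it against every remaining row (a2: 5>-5, a3: 5>1).
Bob's strategy C4 is strictly dominated by C2 (a2: 5>-4, a3: 5>3) and is removed.
Alice's strategy a3 is strictly dominated by a2 (C1: 3>1, C2: 2>-2) and is removed.
For Bob, C2 strictly dominates C1 on the remaining rows (a2: 5>-7); eliminate C1.
Among the remaining strategies, none is strictly dominated by another pure strategy of the same player, so the elimination stops.
Surviving strategies — Alice: {a2}; Bob: {C2}.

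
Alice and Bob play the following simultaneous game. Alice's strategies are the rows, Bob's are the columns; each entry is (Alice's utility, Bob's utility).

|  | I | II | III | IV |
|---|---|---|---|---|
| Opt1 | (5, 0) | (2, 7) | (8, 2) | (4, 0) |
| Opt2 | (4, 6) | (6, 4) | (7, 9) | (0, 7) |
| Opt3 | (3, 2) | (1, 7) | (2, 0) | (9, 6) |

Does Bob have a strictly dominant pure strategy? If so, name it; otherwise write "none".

none

I fails to dominate II at Opt1 (0<7).
II fails to dominate I at Opt2 (4<6).
III fails to dominate I at Opt3 (0<2).
IV fails to dominate I at Opt1 (0=0).
No single strategy dominates all the others.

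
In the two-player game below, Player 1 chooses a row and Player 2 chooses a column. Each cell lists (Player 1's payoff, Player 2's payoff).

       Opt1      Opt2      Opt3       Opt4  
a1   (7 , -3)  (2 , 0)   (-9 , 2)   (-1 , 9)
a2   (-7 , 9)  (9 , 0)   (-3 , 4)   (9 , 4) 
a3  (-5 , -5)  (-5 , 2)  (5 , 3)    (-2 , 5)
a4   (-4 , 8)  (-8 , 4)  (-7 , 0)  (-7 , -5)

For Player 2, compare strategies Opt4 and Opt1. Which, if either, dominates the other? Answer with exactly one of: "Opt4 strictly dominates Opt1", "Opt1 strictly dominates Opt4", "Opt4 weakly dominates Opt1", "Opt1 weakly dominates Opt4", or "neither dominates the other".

Opt4's payoffs vs Opt1's, by Player 1's action — a1: 9>-3, a2: 4<9, a3: 5>-5, a4: -5<8.
Opt4 does better at a1, a3 but worse at a2, a4; neither strategy dominates the other.

neither dominates the other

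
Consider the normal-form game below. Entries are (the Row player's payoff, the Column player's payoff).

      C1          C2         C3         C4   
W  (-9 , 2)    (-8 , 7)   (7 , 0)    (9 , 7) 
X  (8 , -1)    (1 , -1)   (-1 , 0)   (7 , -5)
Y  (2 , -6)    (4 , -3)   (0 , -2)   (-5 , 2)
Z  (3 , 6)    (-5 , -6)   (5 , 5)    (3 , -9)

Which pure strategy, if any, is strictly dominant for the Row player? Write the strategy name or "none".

W fails to dominate X at C1 (-9<8).
X fails to dominate W at C3 (-1<7).
Y fails to dominate W at C3 (0<7).
Z fails to dominate W at C3 (5<7).
No single strategy dominates all the others.

none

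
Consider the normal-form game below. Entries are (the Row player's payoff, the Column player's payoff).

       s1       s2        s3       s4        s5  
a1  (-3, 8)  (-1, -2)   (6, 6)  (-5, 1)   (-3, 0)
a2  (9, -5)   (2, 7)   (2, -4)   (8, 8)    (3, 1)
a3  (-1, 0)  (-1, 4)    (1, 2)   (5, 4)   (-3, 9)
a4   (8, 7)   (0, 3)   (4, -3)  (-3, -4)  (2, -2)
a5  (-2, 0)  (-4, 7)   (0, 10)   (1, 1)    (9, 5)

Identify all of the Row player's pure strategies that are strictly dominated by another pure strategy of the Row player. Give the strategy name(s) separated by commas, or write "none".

a1: no other strategy beats it everywhere (a2 at s3 (6>2); a3 at s2 (-1=-1); a4 at s3 (6>4); a5 at s2 (-1>-4)).
a2: no other strategy beats it everywhere (a1 at s1 (9>-3); a3 at s1 (9>-1); a4 at s1 (9>8); a5 at s1 (9>-2)).
a3 is strictly dominated by a2 (s1: 9>-1, s2: 2>-1, s3: 2>1, s4: 8>5, s5: 3>-3).
a4 is not dominated — it holds its own against a1 at s1 (8>-3); a2 at s3 (4>2); a3 at s1 (8>-1); a5 at s1 (8>-2).
a5 is not dominated — it holds its own against a1 at s1 (-2>-3); a2 at s5 (9>3); a3 at s5 (9>-3); a4 at s4 (1>-3).

a3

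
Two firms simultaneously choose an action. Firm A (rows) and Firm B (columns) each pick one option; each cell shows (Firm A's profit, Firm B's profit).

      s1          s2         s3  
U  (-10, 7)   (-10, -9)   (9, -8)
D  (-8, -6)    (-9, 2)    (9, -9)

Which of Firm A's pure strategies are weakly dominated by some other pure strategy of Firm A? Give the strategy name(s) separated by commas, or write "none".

U

D weakly dominates U — s1: -8>-10, s2: -9>-10, s3: 9=9.
D is not dominated — it holds its own against U at s1 (-8>-10).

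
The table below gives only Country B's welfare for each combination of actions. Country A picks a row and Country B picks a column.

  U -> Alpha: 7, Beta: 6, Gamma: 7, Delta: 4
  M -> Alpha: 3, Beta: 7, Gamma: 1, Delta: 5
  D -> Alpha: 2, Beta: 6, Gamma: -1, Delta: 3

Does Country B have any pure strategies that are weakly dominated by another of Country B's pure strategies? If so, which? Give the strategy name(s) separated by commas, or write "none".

Gamma, Delta

Alpha is not dominated — it holds its own against Beta at U (7>6); Gamma at M (3>1); Delta at U (7>4).
Nothing dominates Beta: Alpha at M (7>3); Gamma at M (7>1); Delta at U (6>4).
Gamma: dominated, since Alpha does at least as well everywhere (U: 7=7, M: 3>1, D: 2>-1).
Delta is weakly dominated by Beta (U: 6>4, M: 7>5, D: 6>3).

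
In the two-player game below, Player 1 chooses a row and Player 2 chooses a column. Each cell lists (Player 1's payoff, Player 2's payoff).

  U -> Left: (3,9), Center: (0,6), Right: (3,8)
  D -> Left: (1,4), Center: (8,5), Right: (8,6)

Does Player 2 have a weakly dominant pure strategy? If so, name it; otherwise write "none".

Left fails to dominate Center at D (4<5).
Center fails to dominate Left at U (6<9).
Right fails to dominate Left at U (8<9).
No single strategy dominates all the others.

none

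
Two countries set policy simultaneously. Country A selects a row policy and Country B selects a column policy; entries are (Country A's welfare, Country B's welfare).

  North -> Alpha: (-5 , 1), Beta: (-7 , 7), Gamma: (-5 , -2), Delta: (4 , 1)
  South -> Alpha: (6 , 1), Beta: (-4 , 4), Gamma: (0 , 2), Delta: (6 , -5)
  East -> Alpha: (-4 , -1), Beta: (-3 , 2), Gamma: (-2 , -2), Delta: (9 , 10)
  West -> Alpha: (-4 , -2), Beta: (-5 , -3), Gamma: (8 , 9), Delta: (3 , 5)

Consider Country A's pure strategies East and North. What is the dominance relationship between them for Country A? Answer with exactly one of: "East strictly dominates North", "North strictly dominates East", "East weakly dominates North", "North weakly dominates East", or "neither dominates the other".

East's payoffs vs North's, by Country B's action — Alpha: -4>-5, Beta: -3>-7, Gamma: -2>-5, Delta: 9>4.
East gives a strictly higher payoff against every action of Country B, so East strictly dominates North.

East strictly dominates North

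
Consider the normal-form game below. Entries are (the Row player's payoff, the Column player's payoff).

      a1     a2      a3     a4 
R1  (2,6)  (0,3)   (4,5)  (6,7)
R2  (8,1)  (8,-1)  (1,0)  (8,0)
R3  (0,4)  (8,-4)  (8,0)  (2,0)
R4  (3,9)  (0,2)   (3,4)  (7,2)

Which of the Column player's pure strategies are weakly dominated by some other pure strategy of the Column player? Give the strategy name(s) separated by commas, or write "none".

a2, a3

Nothing dominates a1: a2 at R1 (6>3); a3 at R1 (6>5); a4 at R2 (1>0).
a2 is weakly dominated by a1 (R1: 6>3, R2: 1>-1, R3: 4>-4, R4: 9>2).
a1 weakly dominates a3 — R1: 6>5, R2: 1>0, R3: 4>0, R4: 9>4.
a4 is not dominated — it holds its own against a1 at R1 (7>6); a2 at R1 (7>3); a3 at R1 (7>5).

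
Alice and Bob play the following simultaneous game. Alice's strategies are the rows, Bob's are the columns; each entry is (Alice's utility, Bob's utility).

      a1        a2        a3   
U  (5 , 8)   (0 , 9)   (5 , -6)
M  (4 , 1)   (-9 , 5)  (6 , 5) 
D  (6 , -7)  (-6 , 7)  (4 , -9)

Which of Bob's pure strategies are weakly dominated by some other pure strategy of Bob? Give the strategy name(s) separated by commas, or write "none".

a1, a3

a1 is weakly dominated by a2 (U: 9>8, M: 5>1, D: 7>-7).
a2 is not dominated — it holds its own against a1 at U (9>8); a3 at U (9>-6).
a2 weakly dominates a3 — U: 9>-6, M: 5=5, D: 7>-9.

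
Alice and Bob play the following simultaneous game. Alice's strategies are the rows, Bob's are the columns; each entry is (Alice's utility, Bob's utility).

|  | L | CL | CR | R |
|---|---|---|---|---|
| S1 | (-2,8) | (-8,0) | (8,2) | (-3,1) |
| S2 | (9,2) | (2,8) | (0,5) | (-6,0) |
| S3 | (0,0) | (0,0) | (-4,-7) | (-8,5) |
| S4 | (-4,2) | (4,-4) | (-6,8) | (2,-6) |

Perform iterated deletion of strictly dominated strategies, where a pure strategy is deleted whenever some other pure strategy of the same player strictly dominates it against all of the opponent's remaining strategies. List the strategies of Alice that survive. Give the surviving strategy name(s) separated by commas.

S1, S2, S4

Row S3 is eliminated: S2 beats it against every remaining column (L: 9>0, CL: 2>0, CR: 0>-4, R: -6>-8).
For Bob, L strictly dominates R on the remaining rows (S1: 8>1, S2: 2>0, S4: 2>-6); eliminate R.
Among the remaining strategies, none is strictly dominated by another pure strategy of the same player, so the elimination stops.
Surviving strategies — Alice: {S1, S2, S4}; Bob: {L, CL, CR}.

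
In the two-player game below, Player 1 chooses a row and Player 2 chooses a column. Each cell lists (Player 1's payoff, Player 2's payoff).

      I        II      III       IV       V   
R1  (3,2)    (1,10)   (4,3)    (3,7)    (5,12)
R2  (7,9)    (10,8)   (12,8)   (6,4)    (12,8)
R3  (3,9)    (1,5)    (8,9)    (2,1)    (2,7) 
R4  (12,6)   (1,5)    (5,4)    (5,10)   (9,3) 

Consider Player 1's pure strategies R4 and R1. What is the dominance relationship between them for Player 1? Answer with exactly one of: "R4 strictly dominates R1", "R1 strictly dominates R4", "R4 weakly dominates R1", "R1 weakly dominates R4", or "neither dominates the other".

R4 weakly dominates R1

R4's payoffs vs R1's, by Player 2's action — I: 12>3, II: 1=1, III: 5>4, IV: 5>3, V: 9>5.
R4 is at least as good everywhere and strictly better somewhere (tied only at II), so R4 weakly but not strictly dominates R1.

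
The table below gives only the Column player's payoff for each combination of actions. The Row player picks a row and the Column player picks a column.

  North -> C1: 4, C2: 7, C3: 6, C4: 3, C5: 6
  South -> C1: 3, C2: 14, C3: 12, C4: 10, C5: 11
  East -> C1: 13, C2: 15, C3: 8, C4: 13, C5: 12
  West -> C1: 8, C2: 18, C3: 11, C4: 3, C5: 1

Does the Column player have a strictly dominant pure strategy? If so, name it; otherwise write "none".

C2 vs C1: North: 7>4, South: 14>3, East: 15>13, West: 18>8.
C2 vs C3: North: 7>6, South: 14>12, East: 15>8, West: 18>11.
C2 vs C4: North: 7>3, South: 14>10, East: 15>13, West: 18>3.
C2 vs C5: North: 7>6, South: 14>11, East: 15>12, West: 18>1.
C2 strictly beats every other strategy against every opponent action, so it is strictly dominant.

C2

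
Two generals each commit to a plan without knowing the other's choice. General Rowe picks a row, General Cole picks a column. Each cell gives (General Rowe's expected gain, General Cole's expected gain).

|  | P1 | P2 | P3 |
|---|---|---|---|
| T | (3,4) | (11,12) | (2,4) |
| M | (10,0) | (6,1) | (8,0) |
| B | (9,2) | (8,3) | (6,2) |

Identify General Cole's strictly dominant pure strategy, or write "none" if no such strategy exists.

P2

P2 vs P1: T: 12>4, M: 1>0, B: 3>2.
P2 vs P3: T: 12>4, M: 1>0, B: 3>2.
P2 strictly beats every other strategy against every opponent action, so it is strictly dominant.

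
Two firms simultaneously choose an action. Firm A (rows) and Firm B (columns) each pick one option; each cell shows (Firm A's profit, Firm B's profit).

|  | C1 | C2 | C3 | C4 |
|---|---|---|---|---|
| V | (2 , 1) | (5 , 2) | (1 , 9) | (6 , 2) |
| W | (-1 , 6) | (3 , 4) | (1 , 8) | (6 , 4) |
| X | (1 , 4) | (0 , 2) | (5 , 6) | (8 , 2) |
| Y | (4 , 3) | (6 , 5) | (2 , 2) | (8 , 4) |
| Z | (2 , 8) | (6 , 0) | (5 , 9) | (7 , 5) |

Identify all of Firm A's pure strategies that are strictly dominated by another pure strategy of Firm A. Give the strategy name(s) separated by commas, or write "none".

V, W

V is strictly dominated by Y (C1: 4>2, C2: 6>5, C3: 2>1, C4: 8>6).
Y strictly dominates W — C1: 4>-1, C2: 6>3, C3: 2>1, C4: 8>6.
Nothing dominates X: V at C3 (5>1); W at C1 (1>-1); Y at C3 (5>2); Z at C3 (5=5).
Y: no other strategy beats it everywhere (V at C1 (4>2); W at C1 (4>-1); X at C1 (4>1); Z at C1 (4>2)).
Nothing dominates Z: V at C1 (2=2); W at C1 (2>-1); X at C1 (2>1); Y at C2 (6=6).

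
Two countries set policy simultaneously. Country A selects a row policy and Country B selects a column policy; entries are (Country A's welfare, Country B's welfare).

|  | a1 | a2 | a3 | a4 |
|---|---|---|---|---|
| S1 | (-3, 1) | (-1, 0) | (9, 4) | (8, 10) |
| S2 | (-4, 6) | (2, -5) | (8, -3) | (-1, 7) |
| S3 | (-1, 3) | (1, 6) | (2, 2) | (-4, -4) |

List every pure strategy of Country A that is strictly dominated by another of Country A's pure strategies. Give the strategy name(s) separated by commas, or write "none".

S1 is not dominated — it holds its own against S2 at a1 (-3>-4); S3 at a3 (9>2).
Nothing dominates S2: S1 at a2 (2>-1); S3 at a2 (2>1).
S3: no other strategy beats it everywhere (S1 at a1 (-1>-3); S2 at a1 (-1>-4)).

none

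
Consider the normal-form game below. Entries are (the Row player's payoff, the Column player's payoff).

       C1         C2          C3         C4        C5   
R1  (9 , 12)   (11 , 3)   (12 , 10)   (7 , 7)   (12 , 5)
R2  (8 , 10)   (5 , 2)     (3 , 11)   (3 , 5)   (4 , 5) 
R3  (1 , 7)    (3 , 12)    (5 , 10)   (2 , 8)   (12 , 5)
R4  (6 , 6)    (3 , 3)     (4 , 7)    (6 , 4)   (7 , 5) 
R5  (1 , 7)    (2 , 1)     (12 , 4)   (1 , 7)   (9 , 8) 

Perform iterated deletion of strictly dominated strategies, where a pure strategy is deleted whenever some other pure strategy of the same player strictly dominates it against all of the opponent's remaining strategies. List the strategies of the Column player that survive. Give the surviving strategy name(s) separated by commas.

For the Row player, R1 strictly dominates R2 on the remaining columns (C1: 9>8, C2: 11>5, C3: 12>3, C4: 7>3, C5: 12>4); eliminate R2.
Row R4 is eliminated: R1 beats it against every remaining column (C1: 9>6, C2: 11>3, C3: 12>4, C4: 7>6, C5: 12>7).
Among the remaining strategies, none is strictly dominated by another pure strategy of the same player, so the elimination stops.
Surviving strategies — the Row player: {R1, R3, R5}; the Column player: {C1, C2, C3, C4, C5}.

C1, C2, C3, C4, C5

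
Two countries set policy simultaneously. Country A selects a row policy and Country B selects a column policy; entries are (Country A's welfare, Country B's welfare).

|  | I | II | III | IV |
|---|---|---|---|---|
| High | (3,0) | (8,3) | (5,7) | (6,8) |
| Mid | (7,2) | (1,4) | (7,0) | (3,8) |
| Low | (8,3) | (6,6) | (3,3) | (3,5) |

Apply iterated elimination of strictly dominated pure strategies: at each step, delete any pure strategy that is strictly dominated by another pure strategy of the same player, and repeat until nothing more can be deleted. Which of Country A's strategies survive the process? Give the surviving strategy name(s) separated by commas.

Country B's strategy I is strictly dominated by II (High: 3>0, Mid: 4>2, Low: 6>3) and is removed.
Country A's strategy Low is strictly dominated by High (II: 8>6, III: 5>3, IV: 6>3) and is removed.
Column II is eliminated: IV beats it against every remaining row (High: 8>3, Mid: 8>4).
Country B's strategy III is strictly dominated by IV (High: 8>7, Mid: 8>0) and is removed.
For Country A, High strictly dominates Mid on the remaining columns (IV: 6>3); eliminate Mid.
Among the remaining strategies, none is strictly dominated by another pure strategy of the same player, so the elimination stops.
Surviving strategies — Country A: {High}; Country B: {IV}.

High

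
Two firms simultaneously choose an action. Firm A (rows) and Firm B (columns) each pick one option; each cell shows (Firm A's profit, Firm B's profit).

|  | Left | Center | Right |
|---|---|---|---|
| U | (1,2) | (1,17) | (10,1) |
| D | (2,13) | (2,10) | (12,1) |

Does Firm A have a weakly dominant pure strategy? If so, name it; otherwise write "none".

D vs U: Left: 2>1, Center: 2>1, Right: 12>10.
D is at least as good as every other strategy against every opponent action, so it is weakly dominant.

D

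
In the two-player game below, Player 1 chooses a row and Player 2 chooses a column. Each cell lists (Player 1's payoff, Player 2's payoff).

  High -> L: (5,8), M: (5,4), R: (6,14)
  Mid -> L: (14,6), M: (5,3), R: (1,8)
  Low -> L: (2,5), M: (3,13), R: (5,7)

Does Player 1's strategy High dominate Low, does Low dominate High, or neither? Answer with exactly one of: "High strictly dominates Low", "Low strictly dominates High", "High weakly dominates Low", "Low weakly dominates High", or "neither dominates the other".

High strictly dominates Low

High's payoffs vs Low's, by Player 2's action — L: 5>2, M: 5>3, R: 6>5.
Every comparison favours High, so High strictly dominates Low.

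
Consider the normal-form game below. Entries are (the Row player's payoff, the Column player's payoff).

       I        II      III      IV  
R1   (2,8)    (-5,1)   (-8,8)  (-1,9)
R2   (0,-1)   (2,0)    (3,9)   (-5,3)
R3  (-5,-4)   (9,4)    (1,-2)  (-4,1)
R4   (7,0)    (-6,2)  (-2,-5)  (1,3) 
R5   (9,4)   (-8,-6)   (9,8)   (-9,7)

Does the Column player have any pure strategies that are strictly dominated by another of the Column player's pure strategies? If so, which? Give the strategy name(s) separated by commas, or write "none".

IV strictly dominates I — R1: 9>8, R2: 3>-1, R3: 1>-4, R4: 3>0, R5: 7>4.
II is not dominated — it holds its own against I at R2 (0>-1); III at R3 (4>-2); IV at R3 (4>1).
III is not dominated — it holds its own against I at R1 (8=8); II at R1 (8>1); IV at R2 (9>3).
IV: no other strategy beats it everywhere (I at R1 (9>8); II at R1 (9>1); III at R1 (9>8)).

I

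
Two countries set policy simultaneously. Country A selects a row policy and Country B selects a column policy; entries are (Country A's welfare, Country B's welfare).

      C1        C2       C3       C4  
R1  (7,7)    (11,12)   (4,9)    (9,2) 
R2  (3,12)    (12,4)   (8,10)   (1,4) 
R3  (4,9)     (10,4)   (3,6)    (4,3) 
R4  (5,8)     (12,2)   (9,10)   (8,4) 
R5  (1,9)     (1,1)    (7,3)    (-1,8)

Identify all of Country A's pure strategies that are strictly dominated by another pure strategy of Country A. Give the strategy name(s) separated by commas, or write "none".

R1: no other strategy beats it everywhere (R2 at C1 (7>3); R3 at C1 (7>4); R4 at C1 (7>5); R5 at C1 (7>1)).
R2: no other strategy beats it everywhere (R1 at C2 (12>11); R3 at C2 (12>10); R4 at C2 (12=12); R5 at C1 (3>1)).
R1 strictly dominates R3 — C1: 7>4, C2: 11>10, C3: 4>3, C4: 9>4.
Nothing dominates R4: R1 at C2 (12>11); R2 at C1 (5>3); R3 at C1 (5>4); R5 at C1 (5>1).
R5 is strictly dominated by R2 (C1: 3>1, C2: 12>1, C3: 8>7, C4: 1>-1).

R3, R5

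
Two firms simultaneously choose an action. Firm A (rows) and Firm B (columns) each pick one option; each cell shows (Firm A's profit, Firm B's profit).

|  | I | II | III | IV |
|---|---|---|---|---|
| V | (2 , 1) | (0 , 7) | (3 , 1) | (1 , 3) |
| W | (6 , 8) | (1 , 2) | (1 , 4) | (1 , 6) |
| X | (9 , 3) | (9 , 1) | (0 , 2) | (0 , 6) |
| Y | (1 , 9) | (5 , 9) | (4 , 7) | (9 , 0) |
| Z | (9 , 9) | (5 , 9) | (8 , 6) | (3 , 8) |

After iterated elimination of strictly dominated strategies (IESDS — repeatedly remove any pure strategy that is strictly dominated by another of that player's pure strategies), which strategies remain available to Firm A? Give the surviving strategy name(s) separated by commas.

X, Y, Z

Firm A's strategy V is strictly dominated by Z (I: 9>2, II: 5>0, III: 8>3, IV: 3>1) and is removed.
Firm A's strategy W is strictly dominated by Z (I: 9>6, II: 5>1, III: 8>1, IV: 3>1) and is removed.
Column III is eliminated: I beats it against every remaining row (X: 3>2, Y: 9>7, Z: 9>6).
Among the remaining strategies, none is strictly dominated by another pure strategy of the same player, so the elimination stops.
Surviving strategies — Firm A: {X, Y, Z}; Firm B: {I, II, IV}.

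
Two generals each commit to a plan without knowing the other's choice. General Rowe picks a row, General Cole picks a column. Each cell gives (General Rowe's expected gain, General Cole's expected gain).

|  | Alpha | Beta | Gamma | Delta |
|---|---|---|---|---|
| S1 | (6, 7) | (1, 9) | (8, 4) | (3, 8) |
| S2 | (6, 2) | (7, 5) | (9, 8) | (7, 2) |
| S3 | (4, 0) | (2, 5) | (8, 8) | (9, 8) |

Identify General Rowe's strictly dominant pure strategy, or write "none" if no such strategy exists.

none

S1 fails to dominate S2 at Alpha (6=6).
S2 fails to dominate S1 at Alpha (6=6).
S3 fails to dominate S1 at Alpha (4<6).
No single strategy dominates all the others.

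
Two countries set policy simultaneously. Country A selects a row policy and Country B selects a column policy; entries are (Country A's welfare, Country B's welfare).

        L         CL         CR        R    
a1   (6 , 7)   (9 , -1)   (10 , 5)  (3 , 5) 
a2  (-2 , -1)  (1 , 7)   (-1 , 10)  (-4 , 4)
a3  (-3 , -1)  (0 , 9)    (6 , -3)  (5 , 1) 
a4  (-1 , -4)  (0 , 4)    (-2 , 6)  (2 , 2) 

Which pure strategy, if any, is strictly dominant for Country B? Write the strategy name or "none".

L fails to dominate CL at a2 (-1<7).
CL fails to dominate L at a1 (-1<7).
CR fails to dominate L at a1 (5<7).
R fails to dominate L at a1 (5<7).
No single strategy dominates all the others.

none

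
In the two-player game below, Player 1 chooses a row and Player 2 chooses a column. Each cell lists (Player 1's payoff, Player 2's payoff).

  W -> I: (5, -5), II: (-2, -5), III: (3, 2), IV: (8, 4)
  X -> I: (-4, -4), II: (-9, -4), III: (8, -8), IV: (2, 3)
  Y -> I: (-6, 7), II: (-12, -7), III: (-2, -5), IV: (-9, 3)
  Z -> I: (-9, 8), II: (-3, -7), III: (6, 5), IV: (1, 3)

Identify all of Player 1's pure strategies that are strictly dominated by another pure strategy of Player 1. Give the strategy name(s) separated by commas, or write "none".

Nothing dominates W: X at I (5>-4); Y at I (5>-6); Z at I (5>-9).
X: no other strategy beats it everywhere (W at III (8>3); Y at I (-4>-6); Z at I (-4>-9)).
Y is strictly dominated by W (I: 5>-6, II: -2>-12, III: 3>-2, IV: 8>-9).
Z is not dominated — it holds its own against W at III (6>3); X at II (-3>-9); Y at II (-3>-12).

Y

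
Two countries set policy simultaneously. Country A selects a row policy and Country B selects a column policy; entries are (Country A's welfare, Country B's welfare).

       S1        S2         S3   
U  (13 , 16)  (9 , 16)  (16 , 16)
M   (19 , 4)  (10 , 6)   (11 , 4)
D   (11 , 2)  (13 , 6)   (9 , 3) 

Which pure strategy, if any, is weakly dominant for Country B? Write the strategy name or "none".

S2

S2 vs S1: U: 16=16, M: 6>4, D: 6>2.
S2 vs S3: U: 16=16, M: 6>4, D: 6>3.
S2 is at least as good as every other strategy against every opponent action, so it is weakly dominant.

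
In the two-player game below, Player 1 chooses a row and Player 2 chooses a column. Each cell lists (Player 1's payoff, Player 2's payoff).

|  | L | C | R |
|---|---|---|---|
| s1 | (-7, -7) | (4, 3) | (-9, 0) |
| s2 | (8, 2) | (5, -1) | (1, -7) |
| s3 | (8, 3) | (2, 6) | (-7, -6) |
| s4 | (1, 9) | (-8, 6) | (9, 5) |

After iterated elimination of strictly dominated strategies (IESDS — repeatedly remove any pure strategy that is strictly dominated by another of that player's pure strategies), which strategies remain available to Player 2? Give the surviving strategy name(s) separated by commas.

For Player 1, s2 strictly dominates s1 on the remaining columns (L: 8>-7, C: 5>4, R: 1>-9); eliminate s1.
For Player 2, L strictly dominates R on the remaining rows (s2: 2>-7, s3: 3>-6, s4: 9>5); eliminate R.
Player 1's strategy s4 is strictly dominated by s2 (L: 8>1, C: 5>-8) and is removed.
Among the remaining strategies, none is strictly dominated by another pure strategy of the same player, so the elimination stops.
Surviving strategies — Player 1: {s2, s3}; Player 2: {L, C}.

L, C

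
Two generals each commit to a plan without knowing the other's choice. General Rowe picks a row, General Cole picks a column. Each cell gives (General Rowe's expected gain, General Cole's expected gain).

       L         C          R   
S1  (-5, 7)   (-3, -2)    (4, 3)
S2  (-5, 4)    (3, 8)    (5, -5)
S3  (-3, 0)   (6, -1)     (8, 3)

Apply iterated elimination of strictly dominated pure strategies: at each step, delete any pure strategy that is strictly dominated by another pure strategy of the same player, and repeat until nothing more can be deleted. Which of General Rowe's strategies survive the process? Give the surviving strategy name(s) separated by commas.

For General Rowe, S3 strictly dominates S1 on the remaining columns (L: -3>-5, C: 6>-3, R: 8>4); eliminate S1.
For General Rowe, S3 strictly dominates S2 on the remaining columns (L: -3>-5, C: 6>3, R: 8>5); eliminate S2.
Column L is eliminated: R beats it against every remaining row (S3: 3>0).
General Cole's strategy C is strictly dominated by R (S3: 3>-1) and is removed.
Among the remaining strategies, none is strictly dominated by another pure strategy of the same player, so the elimination stops.
Surviving strategies — General Rowe: {S3}; General Cole: {R}.

S3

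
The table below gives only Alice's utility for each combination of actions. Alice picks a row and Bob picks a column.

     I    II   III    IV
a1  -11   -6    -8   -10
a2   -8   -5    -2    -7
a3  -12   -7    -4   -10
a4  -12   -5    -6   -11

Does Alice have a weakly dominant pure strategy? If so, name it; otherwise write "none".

a2 vs a1: I: -8>-11, II: -5>-6, III: -2>-8, IV: -7>-10.
a2 vs a3: I: -8>-12, II: -5>-7, III: -2>-4, IV: -7>-10.
a2 vs a4: I: -8>-12, II: -5=-5, III: -2>-6, IV: -7>-11.
a2 is at least as good as every other strategy against every opponent action, so it is weakly dominant.

a2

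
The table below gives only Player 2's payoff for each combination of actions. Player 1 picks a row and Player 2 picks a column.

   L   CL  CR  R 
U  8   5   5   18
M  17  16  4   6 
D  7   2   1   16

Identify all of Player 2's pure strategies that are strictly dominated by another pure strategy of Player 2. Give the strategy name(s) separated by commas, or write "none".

Nothing dominates L: CL at U (8>5); CR at U (8>5); R at M (17>6).
CL: dominated, since L does at least as well everywhere (U: 8>5, M: 17>16, D: 7>2).
L strictly dominates CR — U: 8>5, M: 17>4, D: 7>1.
R: no other strategy beats it everywhere (L at U (18>8); CL at U (18>5); CR at U (18>5)).

CL, CR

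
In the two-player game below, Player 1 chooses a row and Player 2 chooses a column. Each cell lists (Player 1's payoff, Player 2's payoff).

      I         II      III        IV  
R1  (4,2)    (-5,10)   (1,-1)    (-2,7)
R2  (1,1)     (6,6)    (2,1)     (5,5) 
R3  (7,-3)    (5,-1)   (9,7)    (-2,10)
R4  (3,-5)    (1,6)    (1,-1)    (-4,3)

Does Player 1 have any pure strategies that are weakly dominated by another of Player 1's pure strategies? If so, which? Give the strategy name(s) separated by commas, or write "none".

R1 is weakly dominated by R3 (I: 7>4, II: 5>-5, III: 9>1, IV: -2=-2).
Nothing dominates R2: R1 at II (6>-5); R3 at II (6>5); R4 at II (6>1).
R3 is not dominated — it holds its own against R1 at I (7>4); R2 at I (7>1); R4 at I (7>3).
R3 weakly dominates R4 — I: 7>3, II: 5>1, III: 9>1, IV: -2>-4.

R1, R4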